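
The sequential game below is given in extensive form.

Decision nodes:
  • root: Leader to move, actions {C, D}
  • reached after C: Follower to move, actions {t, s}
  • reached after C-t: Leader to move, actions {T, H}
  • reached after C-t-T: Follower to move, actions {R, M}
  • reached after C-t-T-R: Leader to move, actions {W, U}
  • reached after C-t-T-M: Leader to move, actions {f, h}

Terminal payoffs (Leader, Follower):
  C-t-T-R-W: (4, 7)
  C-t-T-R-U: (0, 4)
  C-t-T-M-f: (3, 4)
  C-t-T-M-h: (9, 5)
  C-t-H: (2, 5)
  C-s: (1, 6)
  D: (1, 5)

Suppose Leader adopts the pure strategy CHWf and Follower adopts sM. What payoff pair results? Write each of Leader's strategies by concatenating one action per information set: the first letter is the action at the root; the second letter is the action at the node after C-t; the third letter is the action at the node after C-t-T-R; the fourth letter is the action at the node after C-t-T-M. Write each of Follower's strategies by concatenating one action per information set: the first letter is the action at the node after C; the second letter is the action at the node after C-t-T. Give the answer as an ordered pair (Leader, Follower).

Trace the play path from the root:
  Leader plays C
  Follower plays s at [C]
→ terminal payoff (1, 6).
(Leader's choice at the node after C-t is never reached on this path, so it doesn't affect the outcome.)

(1, 6)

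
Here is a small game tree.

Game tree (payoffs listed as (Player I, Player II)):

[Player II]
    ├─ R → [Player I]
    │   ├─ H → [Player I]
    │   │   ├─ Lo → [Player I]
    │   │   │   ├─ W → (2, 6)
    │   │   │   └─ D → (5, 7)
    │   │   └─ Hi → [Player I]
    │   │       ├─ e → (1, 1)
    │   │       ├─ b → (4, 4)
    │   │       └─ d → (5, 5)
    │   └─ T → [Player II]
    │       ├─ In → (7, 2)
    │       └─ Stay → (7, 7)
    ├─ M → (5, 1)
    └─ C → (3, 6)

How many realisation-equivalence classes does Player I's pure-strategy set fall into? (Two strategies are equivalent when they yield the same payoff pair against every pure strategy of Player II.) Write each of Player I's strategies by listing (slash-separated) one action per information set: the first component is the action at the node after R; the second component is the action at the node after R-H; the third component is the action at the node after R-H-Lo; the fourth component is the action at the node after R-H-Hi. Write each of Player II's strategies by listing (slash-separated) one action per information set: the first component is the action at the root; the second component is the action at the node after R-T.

6

Player I has 24 pure strategies: H/Lo/W/e, H/Lo/W/b, H/Lo/W/d, H/Lo/D/e, H/Lo/D/b, H/Lo/D/d, H/Hi/W/e, H/Hi/W/b, H/Hi/W/d, H/Hi/D/e, H/Hi/D/b, H/Hi/D/d, T/Lo/W/e, T/Lo/W/b, T/Lo/W/d, T/Lo/D/e, T/Lo/D/b, T/Lo/D/d, T/Hi/W/e, T/Hi/W/b, T/Hi/W/d, T/Hi/D/e, T/Hi/D/b, T/Hi/D/d. Columns: R/In, R/Stay, M/In, M/Stay, C/In, C/Stay.
{H/Lo/W/e, H/Lo/W/b, H/Lo/W/d} → row (2,6) (2,6) (5,1) (5,1) (3,6) (3,6)
{H/Lo/D/e, H/Lo/D/b, H/Lo/D/d} → row (5,7) (5,7) (5,1) (5,1) (3,6) (3,6)
{H/Hi/W/e, H/Hi/D/e} → row (1,1) (1,1) (5,1) (5,1) (3,6) (3,6)
{H/Hi/W/b, H/Hi/D/b} → row (4,4) (4,4) (5,1) (5,1) (3,6) (3,6)
{H/Hi/W/d, H/Hi/D/d} → row (5,5) (5,5) (5,1) (5,1) (3,6) (3,6)
{T/Lo/W/e, T/Lo/W/b, T/Lo/W/d, T/Lo/D/e, T/Lo/D/b, T/Lo/D/d, T/Hi/W/e, T/Hi/W/b, T/Hi/W/d, T/Hi/D/e, T/Hi/D/b, T/Hi/D/d} → row (7,2) (7,7) (5,1) (5,1) (3,6) (3,6)
That's 6 distinct rows out of 24 strategies.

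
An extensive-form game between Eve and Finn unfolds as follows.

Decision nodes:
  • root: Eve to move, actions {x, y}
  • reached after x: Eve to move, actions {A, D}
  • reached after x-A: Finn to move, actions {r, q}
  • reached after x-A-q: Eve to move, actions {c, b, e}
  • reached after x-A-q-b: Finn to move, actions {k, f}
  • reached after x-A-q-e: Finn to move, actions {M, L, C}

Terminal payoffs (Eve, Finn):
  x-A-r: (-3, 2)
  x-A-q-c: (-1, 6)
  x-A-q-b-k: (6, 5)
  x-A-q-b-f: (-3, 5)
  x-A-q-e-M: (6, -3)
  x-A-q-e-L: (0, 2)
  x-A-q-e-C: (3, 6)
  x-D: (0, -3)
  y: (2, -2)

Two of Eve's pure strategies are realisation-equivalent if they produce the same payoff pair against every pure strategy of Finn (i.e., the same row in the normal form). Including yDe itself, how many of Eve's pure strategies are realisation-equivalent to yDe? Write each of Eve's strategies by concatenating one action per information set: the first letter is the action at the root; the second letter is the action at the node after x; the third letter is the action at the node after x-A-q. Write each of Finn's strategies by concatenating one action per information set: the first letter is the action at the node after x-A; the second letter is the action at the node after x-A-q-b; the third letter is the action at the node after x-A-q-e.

6

Row for yDe (columns rkM, rkL, rkC, rfM, rfL, rfC, qkM, qkL, qkC, qfM, qfL, qfC): (2,-2) (2,-2) (2,-2) (2,-2) (2,-2) (2,-2) (2,-2) (2,-2) (2,-2) (2,-2) (2,-2) (2,-2).
Under yDe, Eve's choice at the node after x and at the node after x-A-q can never be reached regardless of what Finn does, so varying those choices leaves every outcome unchanged.
Holding the reachable choices fixed and varying the unreachable ones freely already gives 2 × 3 = 6 equivalent strategies.
No other strategy reproduces this row, so those 6 are the full class: yAc, yAb, yAe, yDc, yDb, yDe.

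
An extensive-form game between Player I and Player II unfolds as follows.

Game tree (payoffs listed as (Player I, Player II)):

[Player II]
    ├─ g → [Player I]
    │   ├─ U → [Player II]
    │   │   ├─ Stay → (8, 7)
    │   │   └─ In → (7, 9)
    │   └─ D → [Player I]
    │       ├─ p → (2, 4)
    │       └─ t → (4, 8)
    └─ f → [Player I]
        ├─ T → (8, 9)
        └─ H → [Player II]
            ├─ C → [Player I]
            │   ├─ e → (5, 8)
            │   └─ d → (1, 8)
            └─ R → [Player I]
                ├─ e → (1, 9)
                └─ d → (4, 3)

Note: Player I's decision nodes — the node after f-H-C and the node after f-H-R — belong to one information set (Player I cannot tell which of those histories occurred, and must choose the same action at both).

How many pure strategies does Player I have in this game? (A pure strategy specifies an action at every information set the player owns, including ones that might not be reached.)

Player I owns the node after g with actions {U, D} — two choices.
Player I owns the node after f with actions {T, H} — two choices.
Player I owns the node after g-D with actions {p, t} — two choices.
Player I owns the information set {f-H-C, f-H-R} with actions {e, d} — two choices.
A pure strategy fixes one action at each information set independently, so the count is the product 2 × 2 × 2 × 2 = 16.

16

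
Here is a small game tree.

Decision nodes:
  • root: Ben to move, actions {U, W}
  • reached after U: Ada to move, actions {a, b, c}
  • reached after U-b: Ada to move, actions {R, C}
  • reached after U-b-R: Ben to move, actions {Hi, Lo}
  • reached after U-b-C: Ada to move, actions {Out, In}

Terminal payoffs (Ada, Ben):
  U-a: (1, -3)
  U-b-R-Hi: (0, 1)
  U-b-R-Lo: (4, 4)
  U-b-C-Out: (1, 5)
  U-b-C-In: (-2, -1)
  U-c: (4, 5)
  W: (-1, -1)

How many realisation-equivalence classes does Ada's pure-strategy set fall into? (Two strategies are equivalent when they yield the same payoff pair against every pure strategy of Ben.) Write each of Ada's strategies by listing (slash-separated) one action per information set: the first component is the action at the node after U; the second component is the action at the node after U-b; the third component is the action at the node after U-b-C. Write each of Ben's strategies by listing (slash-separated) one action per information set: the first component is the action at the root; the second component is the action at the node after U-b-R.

5

Ada has 12 pure strategies: a/R/Out, a/R/In, a/C/Out, a/C/In, b/R/Out, b/R/In, b/C/Out, b/C/In, c/R/Out, c/R/In, c/C/Out, c/C/In. Columns: U/Hi, U/Lo, W/Hi, W/Lo.
{a/R/Out, a/R/In, a/C/Out, a/C/In} → row (1,-3) (1,-3) (-1,-1) (-1,-1)
{b/R/Out, b/R/In} → row (0,1) (4,4) (-1,-1) (-1,-1)
{b/C/Out} → row (1,5) (1,5) (-1,-1) (-1,-1)
{b/C/In} → row (-2,-1) (-2,-1) (-1,-1) (-1,-1)
{c/R/Out, c/R/In, c/C/Out, c/C/In} → row (4,5) (4,5) (-1,-1) (-1,-1)
That's 5 distinct rows out of 12 strategies.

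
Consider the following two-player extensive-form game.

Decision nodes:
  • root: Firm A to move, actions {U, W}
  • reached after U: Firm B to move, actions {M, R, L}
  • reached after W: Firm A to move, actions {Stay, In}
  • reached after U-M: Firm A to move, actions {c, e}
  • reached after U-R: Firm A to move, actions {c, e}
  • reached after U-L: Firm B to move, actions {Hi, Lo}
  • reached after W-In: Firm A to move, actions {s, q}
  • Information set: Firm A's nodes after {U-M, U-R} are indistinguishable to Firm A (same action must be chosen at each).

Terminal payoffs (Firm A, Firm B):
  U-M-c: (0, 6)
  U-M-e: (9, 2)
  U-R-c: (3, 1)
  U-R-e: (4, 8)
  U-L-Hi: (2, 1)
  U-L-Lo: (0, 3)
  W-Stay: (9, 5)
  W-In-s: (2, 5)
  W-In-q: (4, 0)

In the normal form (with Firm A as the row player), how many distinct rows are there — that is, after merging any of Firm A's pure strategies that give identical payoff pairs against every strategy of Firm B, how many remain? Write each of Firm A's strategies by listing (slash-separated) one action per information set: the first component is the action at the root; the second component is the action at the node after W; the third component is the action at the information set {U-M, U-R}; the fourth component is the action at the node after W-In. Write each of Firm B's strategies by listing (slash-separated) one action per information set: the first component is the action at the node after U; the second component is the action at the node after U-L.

Firm A has 16 pure strategies: U/Stay/c/s, U/Stay/c/q, U/Stay/e/s, U/Stay/e/q, U/In/c/s, U/In/c/q, U/In/e/s, U/In/e/q, W/Stay/c/s, W/Stay/c/q, W/Stay/e/s, W/Stay/e/q, W/In/c/s, W/In/c/q, W/In/e/s, W/In/e/q. Columns: M/Hi, M/Lo, R/Hi, R/Lo, L/Hi, L/Lo.
{U/Stay/c/s, U/Stay/c/q, U/In/c/s, U/In/c/q} → row (0,6) (0,6) (3,1) (3,1) (2,1) (0,3)
{U/Stay/e/s, U/Stay/e/q, U/In/e/s, U/In/e/q} → row (9,2) (9,2) (4,8) (4,8) (2,1) (0,3)
{W/Stay/c/s, W/Stay/c/q, W/Stay/e/s, W/Stay/e/q} → row (9,5) (9,5) (9,5) (9,5) (9,5) (9,5)
{W/In/c/s, W/In/e/s} → row (2,5) (2,5) (2,5) (2,5) (2,5) (2,5)
{W/In/c/q, W/In/e/q} → row (4,0) (4,0) (4,0) (4,0) (4,0) (4,0)
That's 5 distinct rows out of 16 strategies.

5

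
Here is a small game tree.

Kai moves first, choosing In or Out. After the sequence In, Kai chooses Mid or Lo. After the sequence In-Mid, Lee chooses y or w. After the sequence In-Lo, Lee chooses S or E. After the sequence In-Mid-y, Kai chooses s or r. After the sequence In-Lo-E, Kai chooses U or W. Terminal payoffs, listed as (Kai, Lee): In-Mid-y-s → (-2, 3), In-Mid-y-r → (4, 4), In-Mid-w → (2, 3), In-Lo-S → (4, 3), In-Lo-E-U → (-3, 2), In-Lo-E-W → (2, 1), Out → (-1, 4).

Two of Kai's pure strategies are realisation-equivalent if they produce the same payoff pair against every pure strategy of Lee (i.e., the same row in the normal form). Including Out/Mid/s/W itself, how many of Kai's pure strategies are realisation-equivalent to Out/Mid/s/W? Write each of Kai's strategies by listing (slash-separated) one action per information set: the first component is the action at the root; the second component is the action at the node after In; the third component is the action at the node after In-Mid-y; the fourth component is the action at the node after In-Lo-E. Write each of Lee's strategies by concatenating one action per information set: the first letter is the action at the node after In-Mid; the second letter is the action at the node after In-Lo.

8

Row for Out/Mid/s/W (columns yS, yE, wS, wE): (-1,4) (-1,4) (-1,4) (-1,4).
Under Out/Mid/s/W, Kai's choice at the node after In and at the node after In-Mid-y and at the node after In-Lo-E can never be reached regardless of what Lee does, so varying those choices leaves every outcome unchanged.
Holding the reachable choices fixed and varying the unreachable ones freely already gives 2 × 2 × 2 = 8 equivalent strategies.
No other strategy reproduces this row, so those 8 are the full class: Out/Mid/s/U, Out/Mid/s/W, Out/Mid/r/U, Out/Mid/r/W, Out/Lo/s/U, Out/Lo/s/W, Out/Lo/r/U, Out/Lo/r/W.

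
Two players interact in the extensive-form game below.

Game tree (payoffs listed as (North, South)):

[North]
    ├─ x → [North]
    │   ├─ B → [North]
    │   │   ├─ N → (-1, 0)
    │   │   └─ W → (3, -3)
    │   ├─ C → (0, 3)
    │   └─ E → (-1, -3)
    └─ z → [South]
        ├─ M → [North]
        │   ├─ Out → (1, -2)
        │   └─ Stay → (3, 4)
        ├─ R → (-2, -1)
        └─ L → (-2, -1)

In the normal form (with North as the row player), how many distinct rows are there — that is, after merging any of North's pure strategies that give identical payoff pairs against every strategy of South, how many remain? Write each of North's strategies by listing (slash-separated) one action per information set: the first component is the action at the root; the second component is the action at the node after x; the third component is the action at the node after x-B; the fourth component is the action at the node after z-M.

6

North has 24 pure strategies: x/B/N/Out, x/B/N/Stay, x/B/W/Out, x/B/W/Stay, x/C/N/Out, x/C/N/Stay, x/C/W/Out, x/C/W/Stay, x/E/N/Out, x/E/N/Stay, x/E/W/Out, x/E/W/Stay, z/B/N/Out, z/B/N/Stay, z/B/W/Out, z/B/W/Stay, z/C/N/Out, z/C/N/Stay, z/C/W/Out, z/C/W/Stay, z/E/N/Out, z/E/N/Stay, z/E/W/Out, z/E/W/Stay. Columns: M, R, L.
{x/B/N/Out, x/B/N/Stay} → row (-1,0) (-1,0) (-1,0)
{x/B/W/Out, x/B/W/Stay} → row (3,-3) (3,-3) (3,-3)
{x/C/N/Out, x/C/N/Stay, x/C/W/Out, x/C/W/Stay} → row (0,3) (0,3) (0,3)
{x/E/N/Out, x/E/N/Stay, x/E/W/Out, x/E/W/Stay} → row (-1,-3) (-1,-3) (-1,-3)
{z/B/N/Out, z/B/W/Out, z/C/N/Out, z/C/W/Out, z/E/N/Out, z/E/W/Out} → row (1,-2) (-2,-1) (-2,-1)
{z/B/N/Stay, z/B/W/Stay, z/C/N/Stay, z/C/W/Stay, z/E/N/Stay, z/E/W/Stay} → row (3,4) (-2,-1) (-2,-1)
That's 6 distinct rows out of 24 strategies.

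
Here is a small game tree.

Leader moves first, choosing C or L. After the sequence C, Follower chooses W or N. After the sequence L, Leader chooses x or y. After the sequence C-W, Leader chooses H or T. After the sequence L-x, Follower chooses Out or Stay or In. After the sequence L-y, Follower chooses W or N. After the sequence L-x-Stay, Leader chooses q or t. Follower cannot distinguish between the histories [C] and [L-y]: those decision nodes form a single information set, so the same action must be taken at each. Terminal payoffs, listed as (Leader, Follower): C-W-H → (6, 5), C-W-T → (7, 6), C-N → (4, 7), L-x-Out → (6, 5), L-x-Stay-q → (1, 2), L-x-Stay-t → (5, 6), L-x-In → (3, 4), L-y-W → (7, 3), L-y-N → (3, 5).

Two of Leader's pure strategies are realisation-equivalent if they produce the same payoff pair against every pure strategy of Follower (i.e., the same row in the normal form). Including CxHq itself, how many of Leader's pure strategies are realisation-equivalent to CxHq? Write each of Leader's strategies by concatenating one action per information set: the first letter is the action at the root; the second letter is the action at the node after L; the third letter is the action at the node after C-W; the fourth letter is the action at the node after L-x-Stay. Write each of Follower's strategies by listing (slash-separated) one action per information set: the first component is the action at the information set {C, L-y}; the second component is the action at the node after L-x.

4

Row for CxHq (columns W/Out, W/Stay, W/In, N/Out, N/Stay, N/In): (6,5) (6,5) (6,5) (4,7) (4,7) (4,7).
Under CxHq, Leader's choice at the node after L and at the node after L-x-Stay can never be reached regardless of what Follower does, so varying those choices leaves every outcome unchanged.
Holding the reachable choices fixed and varying the unreachable ones freely already gives 2 × 2 = 4 equivalent strategies.
No other strategy reproduces this row, so those 4 are the full class: CxHq, CxHt, CyHq, CyHt.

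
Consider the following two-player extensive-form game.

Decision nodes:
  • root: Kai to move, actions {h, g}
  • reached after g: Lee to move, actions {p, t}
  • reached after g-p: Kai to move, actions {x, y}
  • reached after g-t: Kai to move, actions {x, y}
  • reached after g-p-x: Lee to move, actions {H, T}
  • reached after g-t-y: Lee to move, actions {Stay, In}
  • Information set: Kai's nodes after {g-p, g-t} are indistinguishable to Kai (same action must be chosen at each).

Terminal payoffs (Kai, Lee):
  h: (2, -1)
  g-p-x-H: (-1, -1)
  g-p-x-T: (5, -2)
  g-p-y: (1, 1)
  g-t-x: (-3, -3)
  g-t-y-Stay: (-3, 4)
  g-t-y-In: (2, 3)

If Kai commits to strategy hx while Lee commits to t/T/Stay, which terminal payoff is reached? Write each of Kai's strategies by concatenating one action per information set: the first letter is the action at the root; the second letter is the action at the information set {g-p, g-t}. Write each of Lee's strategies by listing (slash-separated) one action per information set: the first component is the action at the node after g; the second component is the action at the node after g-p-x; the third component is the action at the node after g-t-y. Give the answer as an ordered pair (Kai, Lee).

Trace the play path from the root:
  Kai plays h
→ terminal payoff (2, -1).
(Kai's choice at the information set {g-p, g-t} is never reached on this path, so it doesn't affect the outcome.)

(2, -1)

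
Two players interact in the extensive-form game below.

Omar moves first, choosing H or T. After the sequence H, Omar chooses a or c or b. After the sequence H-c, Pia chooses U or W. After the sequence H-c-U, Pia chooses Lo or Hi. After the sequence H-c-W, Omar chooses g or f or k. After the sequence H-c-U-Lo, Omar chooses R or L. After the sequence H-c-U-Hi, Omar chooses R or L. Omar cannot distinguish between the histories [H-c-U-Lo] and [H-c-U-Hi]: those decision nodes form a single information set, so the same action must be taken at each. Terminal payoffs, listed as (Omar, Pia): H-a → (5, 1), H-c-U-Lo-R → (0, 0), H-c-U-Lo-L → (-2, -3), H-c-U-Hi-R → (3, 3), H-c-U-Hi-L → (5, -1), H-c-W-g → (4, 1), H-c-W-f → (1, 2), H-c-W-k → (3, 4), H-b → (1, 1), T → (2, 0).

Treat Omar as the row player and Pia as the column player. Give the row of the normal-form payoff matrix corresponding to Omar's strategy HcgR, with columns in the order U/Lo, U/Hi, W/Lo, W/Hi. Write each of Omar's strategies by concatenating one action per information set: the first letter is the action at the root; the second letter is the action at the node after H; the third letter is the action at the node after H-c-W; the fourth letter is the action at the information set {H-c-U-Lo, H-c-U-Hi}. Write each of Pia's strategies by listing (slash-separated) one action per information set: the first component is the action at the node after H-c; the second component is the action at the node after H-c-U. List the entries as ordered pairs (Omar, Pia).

vs U/Lo: Omar plays H → Omar plays c at [H] → Pia plays U at [H-c] → Pia plays Lo at [H-c-U] → Omar plays R at [H-c-U-Lo] → (0, 0)
vs U/Hi: Omar plays H → Omar plays c at [H] → Pia plays U at [H-c] → Pia plays Hi at [H-c-U] → Omar plays R at [H-c-U-Hi] → (3, 3)
vs W/Lo: Omar plays H → Omar plays c at [H] → Pia plays W at [H-c] → Omar plays g at [H-c-W] → (4, 1)
vs W/Hi: Omar plays H → Omar plays c at [H] → Pia plays W at [H-c] → Omar plays g at [H-c-W] → (4, 1)

(0,0) (3,3) (4,1) (4,1)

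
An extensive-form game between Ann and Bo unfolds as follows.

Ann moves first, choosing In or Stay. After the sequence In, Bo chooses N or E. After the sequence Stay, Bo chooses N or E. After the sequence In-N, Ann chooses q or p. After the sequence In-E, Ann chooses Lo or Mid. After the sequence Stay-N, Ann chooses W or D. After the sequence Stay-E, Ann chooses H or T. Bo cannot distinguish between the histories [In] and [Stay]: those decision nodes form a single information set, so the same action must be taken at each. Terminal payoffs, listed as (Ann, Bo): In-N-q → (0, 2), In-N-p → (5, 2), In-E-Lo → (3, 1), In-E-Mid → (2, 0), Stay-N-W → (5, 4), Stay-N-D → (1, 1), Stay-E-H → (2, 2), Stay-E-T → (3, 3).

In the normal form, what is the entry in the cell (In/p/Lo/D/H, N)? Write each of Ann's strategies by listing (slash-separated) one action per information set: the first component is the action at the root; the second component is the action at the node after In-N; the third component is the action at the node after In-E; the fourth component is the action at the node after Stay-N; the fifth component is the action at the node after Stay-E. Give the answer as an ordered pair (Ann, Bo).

(5, 2)

Trace the play path from the root:
  Ann plays In
  Bo plays N at [In]
  Ann plays p at [In-N]
→ terminal payoff (5, 2).
(Ann's choice at the node after In-E is never reached on this path, so it doesn't affect the outcome.)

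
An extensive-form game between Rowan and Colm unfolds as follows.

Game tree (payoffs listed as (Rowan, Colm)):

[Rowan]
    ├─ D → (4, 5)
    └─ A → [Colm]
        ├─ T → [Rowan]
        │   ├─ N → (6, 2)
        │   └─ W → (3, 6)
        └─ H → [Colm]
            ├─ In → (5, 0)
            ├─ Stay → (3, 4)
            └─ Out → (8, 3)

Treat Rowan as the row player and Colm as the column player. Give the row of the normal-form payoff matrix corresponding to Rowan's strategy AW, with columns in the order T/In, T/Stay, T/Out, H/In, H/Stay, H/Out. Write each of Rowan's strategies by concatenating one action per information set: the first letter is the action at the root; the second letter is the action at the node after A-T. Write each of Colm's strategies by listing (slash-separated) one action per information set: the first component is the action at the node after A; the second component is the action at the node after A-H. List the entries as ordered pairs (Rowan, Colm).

(3,6) (3,6) (3,6) (5,0) (3,4) (8,3)

vs T/In: Rowan plays A → Colm plays T at [A] → Rowan plays W at [A-T] → (3, 6)
vs T/Stay: Rowan plays A → Colm plays T at [A] → Rowan plays W at [A-T] → (3, 6)
vs T/Out: Rowan plays A → Colm plays T at [A] → Rowan plays W at [A-T] → (3, 6)
vs H/In: Rowan plays A → Colm plays H at [A] → Colm plays In at [A-H] → (5, 0)
vs H/Stay: Rowan plays A → Colm plays H at [A] → Colm plays Stay at [A-H] → (3, 4)
vs H/Out: Rowan plays A → Colm plays H at [A] → Colm plays Out at [A-H] → (8, 3)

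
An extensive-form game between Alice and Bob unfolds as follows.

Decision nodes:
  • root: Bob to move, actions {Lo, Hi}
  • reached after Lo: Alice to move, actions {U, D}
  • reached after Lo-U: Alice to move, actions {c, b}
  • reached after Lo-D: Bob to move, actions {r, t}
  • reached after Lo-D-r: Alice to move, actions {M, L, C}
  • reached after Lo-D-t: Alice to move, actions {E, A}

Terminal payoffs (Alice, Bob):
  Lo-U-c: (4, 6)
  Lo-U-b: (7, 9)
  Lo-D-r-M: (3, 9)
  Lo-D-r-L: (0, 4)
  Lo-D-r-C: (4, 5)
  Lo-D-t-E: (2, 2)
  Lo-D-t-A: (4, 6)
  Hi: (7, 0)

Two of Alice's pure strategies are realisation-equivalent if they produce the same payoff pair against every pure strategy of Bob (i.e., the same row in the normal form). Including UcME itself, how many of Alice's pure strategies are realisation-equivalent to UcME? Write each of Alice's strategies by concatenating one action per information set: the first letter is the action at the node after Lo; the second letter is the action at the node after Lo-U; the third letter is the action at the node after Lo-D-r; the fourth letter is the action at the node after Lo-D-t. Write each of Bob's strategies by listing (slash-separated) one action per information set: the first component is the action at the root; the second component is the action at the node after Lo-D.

Row for UcME (columns Lo/r, Lo/t, Hi/r, Hi/t): (4,6) (4,6) (7,0) (7,0).
Under UcME, Alice's choice at the node after Lo-D-r and at the node after Lo-D-t can never be reached regardless of what Bob does, so varying those choices leaves every outcome unchanged.
Holding the reachable choices fixed and varying the unreachable ones freely already gives 3 × 2 = 6 equivalent strategies.
No other strategy reproduces this row, so those 6 are the full class: UcME, UcMA, UcLE, UcLA, UcCE, UcCA.

6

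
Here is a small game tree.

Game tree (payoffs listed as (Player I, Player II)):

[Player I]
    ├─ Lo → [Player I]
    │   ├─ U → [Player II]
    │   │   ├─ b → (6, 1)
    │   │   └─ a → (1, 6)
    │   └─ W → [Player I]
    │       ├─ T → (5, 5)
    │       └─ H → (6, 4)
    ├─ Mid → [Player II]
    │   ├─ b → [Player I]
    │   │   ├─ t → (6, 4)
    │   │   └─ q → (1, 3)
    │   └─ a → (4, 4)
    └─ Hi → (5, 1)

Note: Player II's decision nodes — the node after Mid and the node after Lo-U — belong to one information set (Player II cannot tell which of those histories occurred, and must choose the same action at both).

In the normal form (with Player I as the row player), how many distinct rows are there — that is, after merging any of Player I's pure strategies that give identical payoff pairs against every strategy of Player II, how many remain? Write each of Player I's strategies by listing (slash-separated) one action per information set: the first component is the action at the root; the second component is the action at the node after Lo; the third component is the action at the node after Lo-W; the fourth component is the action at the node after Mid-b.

Player I has 24 pure strategies: Lo/U/T/t, Lo/U/T/q, Lo/U/H/t, Lo/U/H/q, Lo/W/T/t, Lo/W/T/q, Lo/W/H/t, Lo/W/H/q, Mid/U/T/t, Mid/U/T/q, Mid/U/H/t, Mid/U/H/q, Mid/W/T/t, Mid/W/T/q, Mid/W/H/t, Mid/W/H/q, Hi/U/T/t, Hi/U/T/q, Hi/U/H/t, Hi/U/H/q, Hi/W/T/t, Hi/W/T/q, Hi/W/H/t, Hi/W/H/q. Columns: b, a.
{Lo/U/T/t, Lo/U/T/q, Lo/U/H/t, Lo/U/H/q} → row (6,1) (1,6)
{Lo/W/T/t, Lo/W/T/q} → row (5,5) (5,5)
{Lo/W/H/t, Lo/W/H/q} → row (6,4) (6,4)
{Mid/U/T/t, Mid/U/H/t, Mid/W/T/t, Mid/W/H/t} → row (6,4) (4,4)
{Mid/U/T/q, Mid/U/H/q, Mid/W/T/q, Mid/W/H/q} → row (1,3) (4,4)
{Hi/U/T/t, Hi/U/T/q, Hi/U/H/t, Hi/U/H/q, Hi/W/T/t, Hi/W/T/q, Hi/W/H/t, Hi/W/H/q} → row (5,1) (5,1)
That's 6 distinct rows out of 24 strategies.

6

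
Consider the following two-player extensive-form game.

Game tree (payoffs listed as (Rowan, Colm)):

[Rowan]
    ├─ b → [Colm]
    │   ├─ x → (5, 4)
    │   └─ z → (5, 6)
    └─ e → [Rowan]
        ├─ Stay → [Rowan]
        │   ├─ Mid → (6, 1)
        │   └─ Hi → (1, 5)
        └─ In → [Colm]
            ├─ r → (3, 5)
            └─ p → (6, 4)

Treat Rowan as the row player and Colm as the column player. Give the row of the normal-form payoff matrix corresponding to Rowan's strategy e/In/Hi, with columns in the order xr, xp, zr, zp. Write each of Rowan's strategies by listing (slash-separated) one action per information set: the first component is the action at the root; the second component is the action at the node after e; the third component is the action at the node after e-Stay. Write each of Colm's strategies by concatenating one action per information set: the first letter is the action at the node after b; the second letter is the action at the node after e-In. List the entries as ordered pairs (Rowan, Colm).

(3,5) (6,4) (3,5) (6,4)

vs xr: Rowan plays e → Rowan plays In at [e] → Colm plays r at [e-In] → (3, 5)
vs xp: Rowan plays e → Rowan plays In at [e] → Colm plays p at [e-In] → (6, 4)
vs zr: Rowan plays e → Rowan plays In at [e] → Colm plays r at [e-In] → (3, 5)
vs zp: Rowan plays e → Rowan plays In at [e] → Colm plays p at [e-In] → (6, 4)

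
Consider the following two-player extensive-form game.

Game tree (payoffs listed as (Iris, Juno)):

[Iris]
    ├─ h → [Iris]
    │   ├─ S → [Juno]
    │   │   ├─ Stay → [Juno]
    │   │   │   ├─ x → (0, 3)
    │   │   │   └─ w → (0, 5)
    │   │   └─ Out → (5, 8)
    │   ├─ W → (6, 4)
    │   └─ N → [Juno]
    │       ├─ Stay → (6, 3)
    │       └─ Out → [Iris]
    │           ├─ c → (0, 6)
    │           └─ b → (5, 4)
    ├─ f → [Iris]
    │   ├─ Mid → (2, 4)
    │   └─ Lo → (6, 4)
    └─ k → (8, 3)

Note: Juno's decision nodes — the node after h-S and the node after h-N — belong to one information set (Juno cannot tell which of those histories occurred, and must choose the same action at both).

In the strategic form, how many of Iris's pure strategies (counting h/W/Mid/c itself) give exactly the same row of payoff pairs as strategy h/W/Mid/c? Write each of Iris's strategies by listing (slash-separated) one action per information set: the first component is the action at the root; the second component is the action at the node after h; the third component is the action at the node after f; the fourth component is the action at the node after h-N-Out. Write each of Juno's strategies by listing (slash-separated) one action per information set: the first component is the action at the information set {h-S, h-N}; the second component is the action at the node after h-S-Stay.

10

Row for h/W/Mid/c (columns Stay/x, Stay/w, Out/x, Out/w): (6,4) (6,4) (6,4) (6,4).
Under h/W/Mid/c, Iris's choice at the node after f and at the node after h-N-Out can never be reached regardless of what Juno does, so varying those choices leaves every outcome unchanged.
Holding the reachable choices fixed and varying the unreachable ones freely already gives 2 × 2 = 4 equivalent strategies.
Checking the remaining rows, f/S/Lo/c, f/S/Lo/b, f/W/Lo/c, f/W/Lo/b, f/N/Lo/c, f/N/Lo/b also happen to give the same payoffs in every column, bringing the total to 10: h/W/Mid/c, h/W/Mid/b, h/W/Lo/c, h/W/Lo/b, f/S/Lo/c, f/S/Lo/b, f/W/Lo/c, f/W/Lo/b, f/N/Lo/c, f/N/Lo/b.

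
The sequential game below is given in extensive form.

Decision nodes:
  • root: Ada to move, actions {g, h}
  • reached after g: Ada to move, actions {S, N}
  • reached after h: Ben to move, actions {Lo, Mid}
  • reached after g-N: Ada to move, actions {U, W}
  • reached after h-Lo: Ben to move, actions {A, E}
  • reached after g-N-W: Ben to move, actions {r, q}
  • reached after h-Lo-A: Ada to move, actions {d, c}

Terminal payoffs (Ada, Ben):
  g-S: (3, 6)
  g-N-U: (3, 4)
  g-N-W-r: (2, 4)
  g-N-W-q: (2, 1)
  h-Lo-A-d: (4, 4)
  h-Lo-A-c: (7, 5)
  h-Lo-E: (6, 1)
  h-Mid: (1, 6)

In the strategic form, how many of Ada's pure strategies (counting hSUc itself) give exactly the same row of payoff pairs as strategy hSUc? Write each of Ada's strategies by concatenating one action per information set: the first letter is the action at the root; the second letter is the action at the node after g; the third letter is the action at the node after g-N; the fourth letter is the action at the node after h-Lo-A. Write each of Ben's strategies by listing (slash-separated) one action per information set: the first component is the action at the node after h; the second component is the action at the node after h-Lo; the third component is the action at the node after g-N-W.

4

Row for hSUc (columns Lo/A/r, Lo/A/q, Lo/E/r, Lo/E/q, Mid/A/r, Mid/A/q, Mid/E/r, Mid/E/q): (7,5) (7,5) (6,1) (6,1) (1,6) (1,6) (1,6) (1,6).
Under hSUc, Ada's choice at the node after g and at the node after g-N can never be reached regardless of what Ben does, so varying those choices leaves every outcome unchanged.
Holding the reachable choices fixed and varying the unreachable ones freely already gives 2 × 2 = 4 equivalent strategies.
No other strategy reproduces this row, so those 4 are the full class: hSUc, hSWc, hNUc, hNWc.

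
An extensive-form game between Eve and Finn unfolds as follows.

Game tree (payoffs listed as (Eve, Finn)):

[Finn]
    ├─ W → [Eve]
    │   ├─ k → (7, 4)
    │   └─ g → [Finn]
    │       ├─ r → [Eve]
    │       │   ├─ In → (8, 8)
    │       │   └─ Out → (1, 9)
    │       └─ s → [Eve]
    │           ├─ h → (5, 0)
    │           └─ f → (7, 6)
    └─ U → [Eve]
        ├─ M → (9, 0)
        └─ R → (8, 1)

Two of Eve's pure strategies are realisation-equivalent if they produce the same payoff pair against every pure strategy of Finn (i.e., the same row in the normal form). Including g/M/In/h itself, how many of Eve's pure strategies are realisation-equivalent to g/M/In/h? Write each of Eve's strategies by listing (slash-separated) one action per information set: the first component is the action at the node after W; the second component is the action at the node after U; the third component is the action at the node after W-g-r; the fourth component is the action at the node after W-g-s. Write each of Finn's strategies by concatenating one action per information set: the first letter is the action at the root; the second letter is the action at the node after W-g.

Row for g/M/In/h (columns Wr, Ws, Ur, Us): (8,8) (5,0) (9,0) (9,0).
Every one of Eve's information sets is on the play path for some reply by Finn when Eve follows g/M/In/h.
Changing the action at any of them therefore changes at least one column, so only g/M/In/h itself gives this row.

1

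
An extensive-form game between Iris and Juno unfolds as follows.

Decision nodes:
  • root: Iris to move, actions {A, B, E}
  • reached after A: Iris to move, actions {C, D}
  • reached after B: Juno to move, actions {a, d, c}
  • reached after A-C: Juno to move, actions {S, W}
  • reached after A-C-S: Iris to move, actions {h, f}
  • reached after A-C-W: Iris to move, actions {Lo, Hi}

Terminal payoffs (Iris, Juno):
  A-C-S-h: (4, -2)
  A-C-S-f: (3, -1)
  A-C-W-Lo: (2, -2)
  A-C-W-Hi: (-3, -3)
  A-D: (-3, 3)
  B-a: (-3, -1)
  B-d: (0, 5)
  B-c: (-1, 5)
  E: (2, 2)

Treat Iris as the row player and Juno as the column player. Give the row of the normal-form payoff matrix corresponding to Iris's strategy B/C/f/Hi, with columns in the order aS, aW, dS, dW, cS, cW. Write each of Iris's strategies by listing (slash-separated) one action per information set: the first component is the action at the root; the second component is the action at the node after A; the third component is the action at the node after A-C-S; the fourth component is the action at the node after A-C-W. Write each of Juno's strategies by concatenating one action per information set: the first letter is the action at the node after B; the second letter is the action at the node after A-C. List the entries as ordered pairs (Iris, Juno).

(-3,-1) (-3,-1) (0,5) (0,5) (-1,5) (-1,5)

vs aS: Iris plays B → Juno plays a at [B] → (-3, -1)
vs aW: Iris plays B → Juno plays a at [B] → (-3, -1)
vs dS: Iris plays B → Juno plays d at [B] → (0, 5)
vs dW: Iris plays B → Juno plays d at [B] → (0, 5)
vs cS: Iris plays B → Juno plays c at [B] → (-1, 5)
vs cW: Iris plays B → Juno plays c at [B] → (-1, 5)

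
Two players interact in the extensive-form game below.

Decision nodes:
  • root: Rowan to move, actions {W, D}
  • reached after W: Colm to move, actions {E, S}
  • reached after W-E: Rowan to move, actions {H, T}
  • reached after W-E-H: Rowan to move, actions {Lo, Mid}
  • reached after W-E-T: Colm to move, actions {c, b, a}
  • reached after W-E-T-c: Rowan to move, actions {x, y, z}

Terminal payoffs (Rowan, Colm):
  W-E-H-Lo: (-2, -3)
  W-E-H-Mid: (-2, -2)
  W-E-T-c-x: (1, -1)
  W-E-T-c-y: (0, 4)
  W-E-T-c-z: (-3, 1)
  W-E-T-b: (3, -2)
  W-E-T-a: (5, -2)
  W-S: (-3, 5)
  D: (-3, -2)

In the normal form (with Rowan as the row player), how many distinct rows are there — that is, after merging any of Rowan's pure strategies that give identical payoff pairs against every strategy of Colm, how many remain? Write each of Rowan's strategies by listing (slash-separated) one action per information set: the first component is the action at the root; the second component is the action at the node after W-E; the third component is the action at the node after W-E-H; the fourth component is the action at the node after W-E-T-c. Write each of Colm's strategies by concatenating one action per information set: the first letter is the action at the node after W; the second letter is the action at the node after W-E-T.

6

Rowan has 24 pure strategies: W/H/Lo/x, W/H/Lo/y, W/H/Lo/z, W/H/Mid/x, W/H/Mid/y, W/H/Mid/z, W/T/Lo/x, W/T/Lo/y, W/T/Lo/z, W/T/Mid/x, W/T/Mid/y, W/T/Mid/z, D/H/Lo/x, D/H/Lo/y, D/H/Lo/z, D/H/Mid/x, D/H/Mid/y, D/H/Mid/z, D/T/Lo/x, D/T/Lo/y, D/T/Lo/z, D/T/Mid/x, D/T/Mid/y, D/T/Mid/z. Columns: Ec, Eb, Ea, Sc, Sb, Sa.
{W/H/Lo/x, W/H/Lo/y, W/H/Lo/z} → row (-2,-3) (-2,-3) (-2,-3) (-3,5) (-3,5) (-3,5)
{W/H/Mid/x, W/H/Mid/y, W/H/Mid/z} → row (-2,-2) (-2,-2) (-2,-2) (-3,5) (-3,5) (-3,5)
{W/T/Lo/x, W/T/Mid/x} → row (1,-1) (3,-2) (5,-2) (-3,5) (-3,5) (-3,5)
{W/T/Lo/y, W/T/Mid/y} → row (0,4) (3,-2) (5,-2) (-3,5) (-3,5) (-3,5)
{W/T/Lo/z, W/T/Mid/z} → row (-3,1) (3,-2) (5,-2) (-3,5) (-3,5) (-3,5)
{D/H/Lo/x, D/H/Lo/y, D/H/Lo/z, D/H/Mid/x, D/H/Mid/y, D/H/Mid/z, D/T/Lo/x, D/T/Lo/y, D/T/Lo/z, D/T/Mid/x, D/T/Mid/y, D/T/Mid/z} → row (-3,-2) (-3,-2) (-3,-2) (-3,-2) (-3,-2) (-3,-2)
That's 6 distinct rows out of 24 strategies.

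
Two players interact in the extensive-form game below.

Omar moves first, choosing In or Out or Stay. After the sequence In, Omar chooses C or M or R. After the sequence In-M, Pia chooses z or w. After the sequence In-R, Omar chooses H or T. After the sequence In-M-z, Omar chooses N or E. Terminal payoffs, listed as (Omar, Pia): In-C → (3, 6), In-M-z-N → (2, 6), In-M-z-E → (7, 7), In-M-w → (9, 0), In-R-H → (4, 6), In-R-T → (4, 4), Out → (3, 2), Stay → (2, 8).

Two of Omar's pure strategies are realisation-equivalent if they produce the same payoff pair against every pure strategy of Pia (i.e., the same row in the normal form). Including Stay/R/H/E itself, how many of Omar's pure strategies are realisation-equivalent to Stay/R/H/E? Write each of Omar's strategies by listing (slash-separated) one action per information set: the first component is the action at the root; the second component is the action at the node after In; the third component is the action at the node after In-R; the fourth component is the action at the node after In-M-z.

Row for Stay/R/H/E (columns z, w): (2,8) (2,8).
Under Stay/R/H/E, Omar's choice at the node after In and at the node after In-R and at the node after In-M-z can never be reached regardless of what Pia does, so varying those choices leaves every outcome unchanged.
Holding the reachable choices fixed and varying the unreachable ones freely already gives 3 × 2 × 2 = 12 equivalent strategies.
No other strategy reproduces this row, so those 12 are the full class: Stay/C/H/N, Stay/C/H/E, Stay/C/T/N, Stay/C/T/E, Stay/M/H/N, Stay/M/H/E, Stay/M/T/N, Stay/M/T/E, Stay/R/H/N, Stay/R/H/E, Stay/R/T/N, Stay/R/T/E.

12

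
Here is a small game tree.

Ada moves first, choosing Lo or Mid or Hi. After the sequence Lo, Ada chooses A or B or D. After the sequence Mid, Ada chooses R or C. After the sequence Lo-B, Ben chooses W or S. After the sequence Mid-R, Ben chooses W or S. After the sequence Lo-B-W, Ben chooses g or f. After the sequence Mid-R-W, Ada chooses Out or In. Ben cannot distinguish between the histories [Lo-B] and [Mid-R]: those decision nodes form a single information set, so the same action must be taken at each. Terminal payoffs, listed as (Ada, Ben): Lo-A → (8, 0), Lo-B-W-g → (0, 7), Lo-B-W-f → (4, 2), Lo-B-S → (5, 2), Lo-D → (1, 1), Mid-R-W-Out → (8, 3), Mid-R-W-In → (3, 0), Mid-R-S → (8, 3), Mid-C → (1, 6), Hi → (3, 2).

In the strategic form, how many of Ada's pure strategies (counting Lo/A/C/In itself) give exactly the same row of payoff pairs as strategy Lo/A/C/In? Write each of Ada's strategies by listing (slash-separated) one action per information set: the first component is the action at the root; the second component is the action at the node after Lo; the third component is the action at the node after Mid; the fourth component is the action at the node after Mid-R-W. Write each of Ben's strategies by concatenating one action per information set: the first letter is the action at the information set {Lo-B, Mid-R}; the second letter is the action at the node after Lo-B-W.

4

Row for Lo/A/C/In (columns Wg, Wf, Sg, Sf): (8,0) (8,0) (8,0) (8,0).
Under Lo/A/C/In, Ada's choice at the node after Mid and at the node after Mid-R-W can never be reached regardless of what Ben does, so varying those choices leaves every outcome unchanged.
Holding the reachable choices fixed and varying the unreachable ones freely already gives 2 × 2 = 4 equivalent strategies.
No other strategy reproduces this row, so those 4 are the full class: Lo/A/R/Out, Lo/A/R/In, Lo/A/C/Out, Lo/A/C/In.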